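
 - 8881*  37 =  - 328597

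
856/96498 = 428/48249 = 0.01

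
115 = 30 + 85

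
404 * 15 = 6060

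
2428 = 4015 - 1587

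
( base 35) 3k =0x7D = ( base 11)104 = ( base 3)11122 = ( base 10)125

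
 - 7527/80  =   - 7527/80 = -94.09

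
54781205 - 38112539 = 16668666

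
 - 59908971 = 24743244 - 84652215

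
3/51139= 3/51139= 0.00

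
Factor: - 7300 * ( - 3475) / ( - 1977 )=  - 25367500/1977 = -2^2*3^( - 1 )*5^4*73^1*139^1*659^( - 1)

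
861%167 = 26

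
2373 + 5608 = 7981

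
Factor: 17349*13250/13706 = 114937125/6853 = 3^1*5^3* 7^ ( -1 )*11^( - 1)*53^1*89^( - 1)*5783^1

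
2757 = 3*919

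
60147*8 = 481176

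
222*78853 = 17505366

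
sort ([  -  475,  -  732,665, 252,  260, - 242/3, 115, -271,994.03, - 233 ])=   [-732, - 475,-271, - 233, - 242/3 , 115, 252, 260,665 , 994.03] 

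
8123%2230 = 1433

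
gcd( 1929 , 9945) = 3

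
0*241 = 0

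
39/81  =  13/27  =  0.48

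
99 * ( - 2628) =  - 260172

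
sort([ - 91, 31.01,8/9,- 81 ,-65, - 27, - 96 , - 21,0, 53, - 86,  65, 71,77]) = [ - 96 , - 91,-86, - 81,  -  65,-27 , - 21, 0, 8/9, 31.01 , 53, 65, 71, 77]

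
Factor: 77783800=2^3*5^2*29^1*13411^1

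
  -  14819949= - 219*67671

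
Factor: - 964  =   - 2^2*241^1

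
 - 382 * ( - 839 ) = 320498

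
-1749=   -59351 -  - 57602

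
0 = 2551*0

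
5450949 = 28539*191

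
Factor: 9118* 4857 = 44286126= 2^1*3^1*47^1*97^1*1619^1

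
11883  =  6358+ 5525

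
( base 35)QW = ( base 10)942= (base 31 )UC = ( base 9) 1256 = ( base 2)1110101110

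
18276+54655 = 72931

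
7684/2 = 3842 = 3842.00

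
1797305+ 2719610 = 4516915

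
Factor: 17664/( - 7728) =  - 16/7 = - 2^4*  7^( - 1)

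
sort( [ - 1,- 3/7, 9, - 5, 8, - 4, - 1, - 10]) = [ - 10, - 5, - 4 , - 1 , - 1, - 3/7, 8, 9]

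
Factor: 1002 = 2^1*3^1*167^1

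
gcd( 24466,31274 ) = 2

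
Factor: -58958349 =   -  3^1*19^1 * 1034357^1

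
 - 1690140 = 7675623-9365763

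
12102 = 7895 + 4207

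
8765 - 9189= - 424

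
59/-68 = - 1  +  9/68=-0.87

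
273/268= 273/268 = 1.02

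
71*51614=3664594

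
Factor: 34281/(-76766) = - 117/262  =  - 2^( - 1 ) *3^2*13^1 * 131^( - 1 ) 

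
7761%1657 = 1133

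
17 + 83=100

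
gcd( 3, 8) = 1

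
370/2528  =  185/1264 = 0.15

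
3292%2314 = 978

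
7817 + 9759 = 17576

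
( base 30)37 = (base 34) 2T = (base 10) 97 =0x61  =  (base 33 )2V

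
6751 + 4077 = 10828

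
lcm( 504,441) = 3528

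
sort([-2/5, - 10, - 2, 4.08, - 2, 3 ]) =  [ - 10,-2 , - 2,  -  2/5,3, 4.08 ]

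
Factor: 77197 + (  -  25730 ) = 13^1 * 37^1*107^1= 51467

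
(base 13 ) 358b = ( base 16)1d7f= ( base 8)16577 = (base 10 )7551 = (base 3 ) 101100200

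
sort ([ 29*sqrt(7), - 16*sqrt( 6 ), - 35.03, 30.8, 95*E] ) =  [ - 16 * sqrt( 6),  -  35.03, 30.8 , 29*sqrt( 7), 95*E] 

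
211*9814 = 2070754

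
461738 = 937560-475822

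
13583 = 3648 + 9935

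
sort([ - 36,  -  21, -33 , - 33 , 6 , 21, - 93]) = [-93,-36, - 33, - 33, - 21,6, 21]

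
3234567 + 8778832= 12013399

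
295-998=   -  703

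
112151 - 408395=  - 296244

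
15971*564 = 9007644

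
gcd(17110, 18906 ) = 2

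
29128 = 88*331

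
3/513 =1/171=0.01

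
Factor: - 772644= -2^2*3^1*31^2 * 67^1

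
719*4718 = 3392242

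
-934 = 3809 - 4743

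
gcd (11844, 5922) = 5922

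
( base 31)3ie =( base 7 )13034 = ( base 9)4658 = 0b110101111111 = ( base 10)3455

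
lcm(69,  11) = 759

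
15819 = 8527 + 7292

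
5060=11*460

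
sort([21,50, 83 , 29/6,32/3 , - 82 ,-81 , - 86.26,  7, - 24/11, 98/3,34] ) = [ - 86.26, - 82 , - 81, - 24/11, 29/6,7, 32/3,21, 98/3,34, 50,83 ] 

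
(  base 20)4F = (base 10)95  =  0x5F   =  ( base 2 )1011111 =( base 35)2P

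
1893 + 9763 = 11656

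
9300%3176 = 2948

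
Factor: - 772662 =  - 2^1* 3^1*11^1 * 23^1*509^1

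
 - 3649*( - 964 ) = 3517636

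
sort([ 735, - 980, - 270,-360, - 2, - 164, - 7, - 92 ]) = [ - 980,-360, - 270, - 164 , - 92, - 7, - 2, 735 ] 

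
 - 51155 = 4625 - 55780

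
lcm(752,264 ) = 24816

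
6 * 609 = 3654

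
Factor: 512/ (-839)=-2^9 * 839^ (-1 )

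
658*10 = 6580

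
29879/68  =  29879/68 = 439.40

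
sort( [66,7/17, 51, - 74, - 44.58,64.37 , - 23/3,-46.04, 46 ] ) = [ - 74, - 46.04, - 44.58, - 23/3, 7/17, 46, 51, 64.37, 66] 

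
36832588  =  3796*9703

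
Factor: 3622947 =3^1*1207649^1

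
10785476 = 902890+9882586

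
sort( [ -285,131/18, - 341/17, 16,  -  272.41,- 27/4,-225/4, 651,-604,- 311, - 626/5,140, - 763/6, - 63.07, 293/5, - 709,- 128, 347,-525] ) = [ - 709, - 604,-525, -311 , - 285, - 272.41,-128,-763/6, -626/5,-63.07,-225/4, - 341/17, -27/4, 131/18,16, 293/5,140, 347, 651 ] 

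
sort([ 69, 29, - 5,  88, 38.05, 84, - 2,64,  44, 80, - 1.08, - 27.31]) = [-27.31, - 5,-2,-1.08,29, 38.05,44, 64,69,80, 84,88]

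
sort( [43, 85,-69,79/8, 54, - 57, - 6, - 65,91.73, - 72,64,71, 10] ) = [ - 72,- 69,  -  65,- 57, - 6,79/8, 10, 43 , 54,64, 71,  85,91.73]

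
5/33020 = 1/6604  =  0.00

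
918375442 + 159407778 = 1077783220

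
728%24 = 8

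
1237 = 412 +825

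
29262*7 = 204834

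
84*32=2688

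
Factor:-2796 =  - 2^2 * 3^1 * 233^1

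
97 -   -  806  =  903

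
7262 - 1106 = 6156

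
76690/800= 7669/80 = 95.86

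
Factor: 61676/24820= 5^(- 1)*73^( - 1) * 907^1= 907/365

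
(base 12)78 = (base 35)2M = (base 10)92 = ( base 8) 134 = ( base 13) 71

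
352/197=352/197 =1.79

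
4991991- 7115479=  - 2123488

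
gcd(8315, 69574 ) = 1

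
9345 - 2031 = 7314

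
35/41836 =35/41836= 0.00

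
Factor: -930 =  - 2^1 * 3^1 *5^1*31^1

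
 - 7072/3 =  - 2358 + 2/3=- 2357.33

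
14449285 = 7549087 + 6900198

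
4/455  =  4/455 = 0.01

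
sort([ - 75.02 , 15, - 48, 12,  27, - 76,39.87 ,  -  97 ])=[  -  97, - 76, - 75.02,-48 , 12, 15, 27, 39.87 ]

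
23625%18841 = 4784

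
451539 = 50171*9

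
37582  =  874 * 43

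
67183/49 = 1371+4/49= 1371.08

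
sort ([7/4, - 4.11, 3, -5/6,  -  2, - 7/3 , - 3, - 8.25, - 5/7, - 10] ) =[ - 10, - 8.25, - 4.11, - 3, - 7/3, - 2, - 5/6, - 5/7  ,  7/4,3 ]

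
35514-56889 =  - 21375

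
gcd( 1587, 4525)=1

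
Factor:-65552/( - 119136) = 2^( - 1 ) * 3^ (-1)*73^( - 1)*241^1 = 241/438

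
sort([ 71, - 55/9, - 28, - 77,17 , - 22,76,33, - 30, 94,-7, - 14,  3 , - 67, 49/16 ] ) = [ - 77, - 67, - 30, -28,-22,  -  14, - 7, - 55/9, 3,49/16,17 , 33,71,76, 94]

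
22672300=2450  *9254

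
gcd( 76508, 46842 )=2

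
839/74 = 11 + 25/74 = 11.34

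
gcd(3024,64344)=168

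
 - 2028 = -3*676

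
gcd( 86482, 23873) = 1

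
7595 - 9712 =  - 2117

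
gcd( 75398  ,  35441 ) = 1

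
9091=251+8840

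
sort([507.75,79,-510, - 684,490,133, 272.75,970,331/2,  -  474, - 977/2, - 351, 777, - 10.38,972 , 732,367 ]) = [ - 684, -510,  -  977/2,  -  474, - 351, - 10.38,79,133,  331/2, 272.75,367, 490,507.75,732, 777,970,972]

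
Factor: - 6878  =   - 2^1*19^1*181^1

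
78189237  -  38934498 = 39254739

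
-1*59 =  - 59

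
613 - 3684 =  - 3071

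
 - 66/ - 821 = 66/821= 0.08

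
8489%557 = 134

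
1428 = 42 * 34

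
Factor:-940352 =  -2^6*7^1*2099^1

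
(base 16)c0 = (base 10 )192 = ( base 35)5h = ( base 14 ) DA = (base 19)A2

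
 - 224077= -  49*4573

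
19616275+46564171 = 66180446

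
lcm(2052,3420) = 10260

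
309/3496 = 309/3496 = 0.09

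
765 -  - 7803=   8568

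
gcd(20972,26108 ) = 428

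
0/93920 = 0 = 0.00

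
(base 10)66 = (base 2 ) 1000010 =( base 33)20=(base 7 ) 123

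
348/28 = 12 + 3/7 = 12.43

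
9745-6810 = 2935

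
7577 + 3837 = 11414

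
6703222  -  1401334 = 5301888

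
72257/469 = 72257/469 = 154.07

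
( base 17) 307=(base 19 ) 280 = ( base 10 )874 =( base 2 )1101101010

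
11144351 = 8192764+2951587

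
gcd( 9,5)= 1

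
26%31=26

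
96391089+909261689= 1005652778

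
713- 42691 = - 41978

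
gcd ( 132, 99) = 33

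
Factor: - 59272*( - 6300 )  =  2^5*3^2*  5^2* 7^1*31^1*239^1= 373413600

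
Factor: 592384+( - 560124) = 32260= 2^2 * 5^1*1613^1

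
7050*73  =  514650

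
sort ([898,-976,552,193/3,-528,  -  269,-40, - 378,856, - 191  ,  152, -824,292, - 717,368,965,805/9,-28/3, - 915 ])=[  -  976 , - 915, -824,-717,-528, - 378, - 269,-191, - 40, - 28/3,193/3,805/9,152,292,368,552, 856,898,965] 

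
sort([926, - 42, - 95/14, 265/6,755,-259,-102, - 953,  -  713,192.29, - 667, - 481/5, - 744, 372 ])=[-953, - 744,-713, - 667, -259, - 102, - 481/5, - 42, - 95/14,265/6,  192.29,372,755, 926]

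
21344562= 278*76779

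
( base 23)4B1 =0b100101000010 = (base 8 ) 4502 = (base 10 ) 2370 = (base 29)2NL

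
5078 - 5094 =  - 16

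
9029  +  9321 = 18350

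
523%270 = 253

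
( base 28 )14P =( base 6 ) 4133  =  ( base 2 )1110011001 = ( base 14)49B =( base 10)921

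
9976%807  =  292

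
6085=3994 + 2091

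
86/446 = 43/223 = 0.19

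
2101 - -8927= 11028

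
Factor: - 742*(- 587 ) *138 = 60106452 = 2^2*3^1*7^1*23^1*53^1*587^1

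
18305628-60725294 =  - 42419666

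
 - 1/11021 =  - 1/11021= - 0.00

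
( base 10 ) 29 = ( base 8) 35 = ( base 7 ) 41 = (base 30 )t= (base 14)21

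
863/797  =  1 + 66/797 = 1.08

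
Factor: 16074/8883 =38/21 = 2^1 *3^(  -  1 )* 7^(-1)*19^1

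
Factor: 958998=2^1*3^1 *159833^1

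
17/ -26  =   - 17/26 = - 0.65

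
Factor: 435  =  3^1*5^1  *29^1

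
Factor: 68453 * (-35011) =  - 2396607983   =  -  7^2 *11^1 * 127^1  *  157^1*223^1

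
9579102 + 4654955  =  14234057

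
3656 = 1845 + 1811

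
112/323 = 112/323 = 0.35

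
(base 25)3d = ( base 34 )2K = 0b1011000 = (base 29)31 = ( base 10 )88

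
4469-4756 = - 287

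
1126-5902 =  - 4776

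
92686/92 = 46343/46 = 1007.46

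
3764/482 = 7 + 195/241  =  7.81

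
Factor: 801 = 3^2*89^1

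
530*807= 427710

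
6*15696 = 94176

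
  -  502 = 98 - 600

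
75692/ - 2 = - 37846/1 = - 37846.00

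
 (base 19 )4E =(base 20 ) 4A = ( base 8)132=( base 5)330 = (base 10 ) 90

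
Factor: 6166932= 2^2*3^1*653^1*787^1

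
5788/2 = 2894=2894.00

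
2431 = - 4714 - - 7145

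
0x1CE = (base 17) 1A3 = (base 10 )462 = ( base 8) 716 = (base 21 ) 110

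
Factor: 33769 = 33769^1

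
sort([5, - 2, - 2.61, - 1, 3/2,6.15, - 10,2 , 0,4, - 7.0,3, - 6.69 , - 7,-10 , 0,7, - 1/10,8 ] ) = [ - 10, - 10, - 7.0, - 7,-6.69, - 2.61, - 2,-1,-1/10,0,0, 3/2, 2,3, 4,5, 6.15,7,8]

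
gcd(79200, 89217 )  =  9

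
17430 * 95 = 1655850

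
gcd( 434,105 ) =7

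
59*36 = 2124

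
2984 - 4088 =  - 1104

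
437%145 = 2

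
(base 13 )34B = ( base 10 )570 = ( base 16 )23a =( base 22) 13k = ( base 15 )280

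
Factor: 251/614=2^( - 1 )*251^1 * 307^(-1 ) 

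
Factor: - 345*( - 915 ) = 3^2 * 5^2*23^1*61^1 = 315675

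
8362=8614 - 252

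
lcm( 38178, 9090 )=190890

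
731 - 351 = 380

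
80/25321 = 80/25321 = 0.00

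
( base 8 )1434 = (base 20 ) 1jg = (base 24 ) 194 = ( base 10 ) 796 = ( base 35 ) MQ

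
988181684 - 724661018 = 263520666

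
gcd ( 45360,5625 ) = 45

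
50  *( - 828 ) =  - 41400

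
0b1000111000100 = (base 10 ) 4548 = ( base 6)33020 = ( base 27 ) 66C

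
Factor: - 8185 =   -  5^1  *1637^1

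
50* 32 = 1600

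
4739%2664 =2075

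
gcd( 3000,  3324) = 12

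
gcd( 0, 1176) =1176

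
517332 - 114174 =403158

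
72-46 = 26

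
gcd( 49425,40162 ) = 1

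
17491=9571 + 7920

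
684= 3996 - 3312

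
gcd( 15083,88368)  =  1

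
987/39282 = 329/13094 = 0.03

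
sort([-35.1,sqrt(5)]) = [ - 35.1,sqrt(5 )]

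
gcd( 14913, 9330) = 3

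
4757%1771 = 1215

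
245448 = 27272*9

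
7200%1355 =425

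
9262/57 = 9262/57 = 162.49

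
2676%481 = 271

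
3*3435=10305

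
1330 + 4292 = 5622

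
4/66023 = 4/66023 =0.00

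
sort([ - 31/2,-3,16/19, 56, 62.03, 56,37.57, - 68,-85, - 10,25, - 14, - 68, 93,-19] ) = [ - 85,  -  68, - 68, - 19,-31/2, - 14, - 10,  -  3,16/19,25,37.57,56 , 56 , 62.03,93 ]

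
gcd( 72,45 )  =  9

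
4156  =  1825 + 2331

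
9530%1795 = 555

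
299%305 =299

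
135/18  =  7+1/2 = 7.50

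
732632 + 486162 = 1218794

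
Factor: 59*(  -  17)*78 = -2^1*3^1 *13^1 * 17^1*59^1 = -78234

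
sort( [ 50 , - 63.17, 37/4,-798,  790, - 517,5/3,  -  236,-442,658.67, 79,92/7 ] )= [ - 798,- 517,- 442,  -  236, - 63.17,5/3,37/4,92/7,50,79,658.67,790 ]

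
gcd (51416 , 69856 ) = 8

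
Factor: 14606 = 2^1*67^1*109^1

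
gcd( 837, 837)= 837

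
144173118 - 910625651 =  - 766452533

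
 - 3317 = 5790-9107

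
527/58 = 9 + 5/58 = 9.09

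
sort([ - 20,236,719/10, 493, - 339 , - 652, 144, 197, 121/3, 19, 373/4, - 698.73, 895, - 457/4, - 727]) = [-727, - 698.73,-652, - 339,-457/4, - 20,  19,121/3  ,  719/10, 373/4, 144, 197,236,493, 895 ] 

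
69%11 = 3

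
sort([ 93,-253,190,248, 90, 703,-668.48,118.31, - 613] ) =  [-668.48, - 613,- 253,90,93, 118.31,190,248, 703 ]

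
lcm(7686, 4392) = 30744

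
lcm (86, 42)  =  1806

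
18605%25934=18605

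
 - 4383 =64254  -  68637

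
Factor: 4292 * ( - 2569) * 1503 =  - 16572300444 = - 2^2 * 3^2*7^1*29^1*37^1*167^1 *367^1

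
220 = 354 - 134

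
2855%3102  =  2855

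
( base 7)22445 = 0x1655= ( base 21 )ck5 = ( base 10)5717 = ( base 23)AID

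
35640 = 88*405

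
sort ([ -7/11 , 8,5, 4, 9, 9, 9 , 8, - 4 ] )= [ - 4, - 7/11,4, 5,8, 8, 9, 9, 9]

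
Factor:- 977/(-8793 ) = 3^( - 2)  =  1/9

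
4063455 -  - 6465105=10528560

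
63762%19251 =6009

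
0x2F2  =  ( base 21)1EJ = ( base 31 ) OA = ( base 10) 754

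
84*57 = 4788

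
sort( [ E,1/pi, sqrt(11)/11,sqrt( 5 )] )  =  [ sqrt(11) /11,1/pi,sqrt( 5) , E]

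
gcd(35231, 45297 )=5033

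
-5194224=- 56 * 92754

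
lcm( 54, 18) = 54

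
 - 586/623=-586/623 = - 0.94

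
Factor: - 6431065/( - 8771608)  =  2^ ( - 3)*5^1 * 197^1 * 6529^1*1096451^ ( - 1 ) 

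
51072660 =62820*813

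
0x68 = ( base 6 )252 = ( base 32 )38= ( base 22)4G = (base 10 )104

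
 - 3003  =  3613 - 6616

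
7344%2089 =1077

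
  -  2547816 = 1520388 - 4068204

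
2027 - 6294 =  - 4267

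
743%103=22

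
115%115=0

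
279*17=4743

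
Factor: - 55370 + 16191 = - 7^1*29^1 * 193^1 = - 39179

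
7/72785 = 7/72785 = 0.00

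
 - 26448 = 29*( - 912 )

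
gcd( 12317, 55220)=1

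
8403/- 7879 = -8403/7879 =-  1.07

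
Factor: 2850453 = 3^2*316717^1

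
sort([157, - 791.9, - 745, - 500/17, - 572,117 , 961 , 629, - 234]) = [ - 791.9, -745, - 572,  -  234, - 500/17,117, 157, 629, 961]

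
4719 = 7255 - 2536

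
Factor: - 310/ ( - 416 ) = 2^( - 4 ) *5^1 *13^( - 1)*31^1 =155/208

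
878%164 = 58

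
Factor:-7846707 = -3^1 * 11^1*17^1*71^1*197^1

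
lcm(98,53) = 5194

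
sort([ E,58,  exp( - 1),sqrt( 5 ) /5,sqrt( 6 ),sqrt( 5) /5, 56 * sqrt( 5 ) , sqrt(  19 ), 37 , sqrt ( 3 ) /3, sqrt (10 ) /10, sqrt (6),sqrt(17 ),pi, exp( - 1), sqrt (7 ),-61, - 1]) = [ - 61, - 1 , sqrt ( 10 )/10, exp( - 1), exp( - 1), sqrt( 5 ) /5,sqrt( 5)/5,sqrt(3 ) /3,sqrt ( 6), sqrt( 6),sqrt( 7 ),E , pi,sqrt( 17) , sqrt( 19 ), 37,58 , 56*sqrt( 5) ]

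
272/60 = 4 + 8/15 = 4.53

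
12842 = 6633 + 6209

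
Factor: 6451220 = 2^2*5^1*47^1*6863^1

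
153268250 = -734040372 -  - 887308622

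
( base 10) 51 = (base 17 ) 30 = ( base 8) 63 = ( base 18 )2F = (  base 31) 1K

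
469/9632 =67/1376=0.05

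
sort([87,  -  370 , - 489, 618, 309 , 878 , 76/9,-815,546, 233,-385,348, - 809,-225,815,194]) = [ - 815, - 809, - 489,-385,-370,-225,76/9,87 , 194,  233 , 309 , 348 , 546, 618 , 815,  878]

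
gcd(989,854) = 1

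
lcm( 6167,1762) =12334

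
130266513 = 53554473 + 76712040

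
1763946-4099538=-2335592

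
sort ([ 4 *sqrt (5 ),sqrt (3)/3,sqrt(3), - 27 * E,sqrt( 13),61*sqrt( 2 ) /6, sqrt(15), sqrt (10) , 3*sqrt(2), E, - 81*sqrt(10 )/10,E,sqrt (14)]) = [ - 27*E, - 81*sqrt( 10 )/10,sqrt (3)/3,sqrt (3),  E, E,  sqrt (10) , sqrt( 13), sqrt (14 ), sqrt(15 ), 3*sqrt( 2), 4*sqrt( 5),61*sqrt( 2 ) /6 ] 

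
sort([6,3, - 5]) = [ - 5, 3, 6 ] 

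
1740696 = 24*72529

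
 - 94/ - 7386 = 47/3693  =  0.01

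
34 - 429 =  - 395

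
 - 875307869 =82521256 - 957829125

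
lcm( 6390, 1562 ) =70290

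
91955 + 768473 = 860428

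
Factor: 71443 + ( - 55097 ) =16346 = 2^1*11^1*743^1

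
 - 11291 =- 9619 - 1672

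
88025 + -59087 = 28938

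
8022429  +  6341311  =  14363740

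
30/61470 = 1/2049 = 0.00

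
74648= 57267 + 17381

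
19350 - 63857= - 44507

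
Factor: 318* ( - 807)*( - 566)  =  2^2*3^2*53^1 * 269^1 * 283^1 = 145250316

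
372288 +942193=1314481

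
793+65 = 858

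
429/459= 143/153=   0.93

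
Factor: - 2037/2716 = -2^( - 2 )*3^1 = -  3/4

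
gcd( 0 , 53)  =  53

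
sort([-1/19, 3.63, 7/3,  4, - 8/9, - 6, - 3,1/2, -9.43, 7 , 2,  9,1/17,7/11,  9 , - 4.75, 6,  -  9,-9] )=[  -  9.43, - 9, - 9, - 6,  -  4.75, - 3, - 8/9 ,-1/19,  1/17,1/2, 7/11 , 2, 7/3, 3.63, 4, 6, 7, 9, 9]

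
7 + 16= 23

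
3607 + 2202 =5809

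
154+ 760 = 914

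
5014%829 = 40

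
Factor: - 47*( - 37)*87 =151293 =3^1 * 29^1 * 37^1*47^1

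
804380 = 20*40219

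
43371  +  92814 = 136185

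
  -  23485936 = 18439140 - 41925076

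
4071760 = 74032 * 55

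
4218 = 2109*2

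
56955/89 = 639+84/89 = 639.94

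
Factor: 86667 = 3^1*7^1*4127^1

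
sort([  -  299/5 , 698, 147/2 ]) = [ - 299/5 , 147/2, 698]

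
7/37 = 7/37=0.19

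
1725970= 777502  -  -948468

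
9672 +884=10556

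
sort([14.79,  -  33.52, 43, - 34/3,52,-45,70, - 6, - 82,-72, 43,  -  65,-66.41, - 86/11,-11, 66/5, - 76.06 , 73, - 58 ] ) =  [ - 82,  -  76.06, - 72, - 66.41, - 65, - 58, - 45, - 33.52, - 34/3,-11, - 86/11, - 6,66/5,14.79, 43,43,52 , 70,73 ] 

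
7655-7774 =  - 119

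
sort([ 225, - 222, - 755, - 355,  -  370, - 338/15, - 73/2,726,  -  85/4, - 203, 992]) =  [ - 755, - 370, - 355, - 222,  -  203,  -  73/2, - 338/15, - 85/4, 225,726,992]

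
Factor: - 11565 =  - 3^2*5^1*257^1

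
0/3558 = 0 = 0.00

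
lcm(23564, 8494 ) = 730484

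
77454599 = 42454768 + 34999831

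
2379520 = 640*3718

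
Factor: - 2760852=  - 2^2*3^1*19^1*12109^1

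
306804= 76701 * 4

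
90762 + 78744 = 169506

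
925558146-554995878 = 370562268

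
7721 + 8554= 16275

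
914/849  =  914/849 =1.08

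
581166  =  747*778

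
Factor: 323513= 19^1*17027^1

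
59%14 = 3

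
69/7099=69/7099  =  0.01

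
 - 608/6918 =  - 304/3459 = - 0.09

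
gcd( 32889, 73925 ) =1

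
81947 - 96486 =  - 14539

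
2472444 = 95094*26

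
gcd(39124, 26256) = 4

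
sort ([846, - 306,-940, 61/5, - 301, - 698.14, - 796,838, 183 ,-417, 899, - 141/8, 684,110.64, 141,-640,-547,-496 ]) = [-940, - 796, - 698.14, - 640, - 547,-496,- 417,- 306,-301, - 141/8, 61/5,  110.64, 141,183, 684, 838, 846, 899 ]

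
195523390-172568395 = 22954995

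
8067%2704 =2659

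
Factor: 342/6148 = 2^(-1) * 3^2*19^1*29^ (  -  1)*53^ ( - 1)   =  171/3074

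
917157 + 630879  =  1548036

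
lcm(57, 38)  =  114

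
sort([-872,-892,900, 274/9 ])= [ -892 , - 872 , 274/9,900]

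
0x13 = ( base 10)19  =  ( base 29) j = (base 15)14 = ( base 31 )J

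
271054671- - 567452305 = 838506976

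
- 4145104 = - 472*8782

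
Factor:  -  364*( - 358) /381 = 2^3* 3^( - 1) *7^1*13^1*127^( - 1)*179^1 = 130312/381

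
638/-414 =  - 319/207 = -1.54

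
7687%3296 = 1095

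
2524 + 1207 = 3731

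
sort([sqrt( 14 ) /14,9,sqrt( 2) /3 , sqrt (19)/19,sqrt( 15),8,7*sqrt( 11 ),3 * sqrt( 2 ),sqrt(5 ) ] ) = [sqrt (19)/19,sqrt (14 )/14,sqrt( 2) /3,sqrt(5 ), sqrt(15),3*sqrt( 2),8,9,7*sqrt( 11)]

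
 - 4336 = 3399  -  7735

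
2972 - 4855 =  -1883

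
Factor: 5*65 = 325 = 5^2*13^1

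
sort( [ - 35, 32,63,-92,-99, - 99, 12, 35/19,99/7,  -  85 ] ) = [-99, - 99, - 92,-85,-35,35/19,12, 99/7, 32, 63 ]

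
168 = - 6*(-28 ) 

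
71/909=71/909 = 0.08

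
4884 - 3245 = 1639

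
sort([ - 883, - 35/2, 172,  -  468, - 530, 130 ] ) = [ - 883,  -  530,- 468,-35/2, 130, 172 ] 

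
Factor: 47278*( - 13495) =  -638016610=- 2^1*5^1*7^1*11^1*307^1*2699^1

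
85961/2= 42980 + 1/2 =42980.50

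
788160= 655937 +132223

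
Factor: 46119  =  3^1*15373^1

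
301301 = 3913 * 77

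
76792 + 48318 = 125110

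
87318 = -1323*(-66 ) 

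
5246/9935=5246/9935 = 0.53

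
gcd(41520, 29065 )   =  5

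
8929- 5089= 3840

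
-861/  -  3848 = 861/3848 = 0.22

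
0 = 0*11937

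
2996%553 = 231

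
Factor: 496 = 2^4*31^1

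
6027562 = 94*64123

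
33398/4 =16699/2= 8349.50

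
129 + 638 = 767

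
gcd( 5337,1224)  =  9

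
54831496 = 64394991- 9563495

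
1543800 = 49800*31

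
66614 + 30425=97039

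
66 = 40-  - 26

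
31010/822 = 37 + 298/411  =  37.73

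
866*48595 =42083270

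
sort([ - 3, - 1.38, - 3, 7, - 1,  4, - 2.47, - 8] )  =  [- 8,- 3, - 3, - 2.47, - 1.38,  -  1,4, 7 ] 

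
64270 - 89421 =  - 25151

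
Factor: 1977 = 3^1*659^1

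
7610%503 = 65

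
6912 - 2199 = 4713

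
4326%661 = 360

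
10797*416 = 4491552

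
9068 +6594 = 15662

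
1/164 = 1/164 =0.01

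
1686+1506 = 3192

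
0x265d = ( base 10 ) 9821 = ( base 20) 14B1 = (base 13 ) 4616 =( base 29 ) bjj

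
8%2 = 0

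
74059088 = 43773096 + 30285992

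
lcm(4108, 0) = 0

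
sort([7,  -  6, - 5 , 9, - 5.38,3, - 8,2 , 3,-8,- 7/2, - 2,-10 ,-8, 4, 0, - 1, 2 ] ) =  [ - 10,-8, - 8, - 8, - 6, - 5.38, - 5, - 7/2, - 2, - 1, 0, 2,2,3, 3, 4, 7, 9 ]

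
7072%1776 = 1744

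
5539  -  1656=3883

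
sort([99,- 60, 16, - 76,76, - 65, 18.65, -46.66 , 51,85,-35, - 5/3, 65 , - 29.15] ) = [-76, -65, - 60 , - 46.66, - 35, - 29.15,  -  5/3,16,18.65,51,65, 76,85,99] 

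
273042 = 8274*33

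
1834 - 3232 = - 1398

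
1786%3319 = 1786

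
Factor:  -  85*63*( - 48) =257040 = 2^4 *3^3*5^1*7^1*17^1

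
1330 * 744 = 989520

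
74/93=74/93 = 0.80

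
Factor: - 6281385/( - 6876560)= 1256277/1375312 = 2^( - 4 )*3^1*11^1 * 43^( - 1)*1999^( - 1)*38069^1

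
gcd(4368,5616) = 624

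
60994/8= 7624+1/4= 7624.25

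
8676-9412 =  - 736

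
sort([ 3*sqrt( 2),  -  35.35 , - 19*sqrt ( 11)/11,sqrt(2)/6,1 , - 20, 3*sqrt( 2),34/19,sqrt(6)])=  [  -  35.35, - 20,  -  19*sqrt ( 11)/11, sqrt(2)/6, 1 , 34/19, sqrt( 6),3*sqrt( 2),3*sqrt( 2)]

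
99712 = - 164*( -608 ) 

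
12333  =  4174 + 8159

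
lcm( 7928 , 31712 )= 31712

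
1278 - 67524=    - 66246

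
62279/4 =62279/4  =  15569.75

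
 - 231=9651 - 9882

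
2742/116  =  1371/58=23.64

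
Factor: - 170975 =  - 5^2*7^1*977^1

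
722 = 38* 19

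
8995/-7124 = -8995/7124  =  - 1.26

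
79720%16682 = 12992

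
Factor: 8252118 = 2^1 * 3^4*7^1*19^1*383^1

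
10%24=10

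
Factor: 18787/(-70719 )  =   - 3^( - 1 )*11^( - 1 )*2143^ (-1 )*18787^1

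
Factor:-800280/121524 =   -  270/41 = - 2^1*3^3*5^1*41^( - 1)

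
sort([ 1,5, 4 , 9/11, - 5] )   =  [ - 5, 9/11, 1,4, 5]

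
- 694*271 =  - 188074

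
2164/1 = 2164 = 2164.00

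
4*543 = 2172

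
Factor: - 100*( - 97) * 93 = 2^2*3^1*5^2*31^1*97^1 = 902100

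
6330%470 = 220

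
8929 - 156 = 8773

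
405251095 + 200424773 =605675868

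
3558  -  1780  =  1778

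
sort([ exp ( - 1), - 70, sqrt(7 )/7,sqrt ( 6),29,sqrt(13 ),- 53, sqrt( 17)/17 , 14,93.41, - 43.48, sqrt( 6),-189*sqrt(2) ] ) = [  -  189*sqrt( 2 ),-70, -53,  -  43.48,sqrt(17)/17, exp( - 1 ), sqrt( 7 )/7,  sqrt ( 6 ),sqrt(6 ),sqrt ( 13 ), 14,29,93.41]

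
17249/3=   17249/3 = 5749.67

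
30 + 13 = 43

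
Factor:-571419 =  -3^2*173^1*367^1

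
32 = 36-4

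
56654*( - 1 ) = -56654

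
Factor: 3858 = 2^1 * 3^1*643^1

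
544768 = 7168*76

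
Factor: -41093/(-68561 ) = 377/629 = 13^1*17^( - 1)*29^1*37^( - 1 ) 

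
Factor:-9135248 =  - 2^4*101^1*5653^1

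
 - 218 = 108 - 326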